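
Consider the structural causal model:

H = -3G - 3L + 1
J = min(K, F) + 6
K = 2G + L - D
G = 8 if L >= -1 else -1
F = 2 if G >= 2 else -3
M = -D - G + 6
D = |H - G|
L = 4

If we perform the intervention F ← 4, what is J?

-17

The intervention breaks the incoming arrows to F: F = 2 if G >= 2 else -3 no longer applies, and F = 4.
G = 8 if L >= -1 else -1  [with L=4]  = 8
H = -3G - 3L + 1  [with G=8, L=4]  = -35
D = |H - G|  [with H=-35, G=8]  = 43
K = 2G + L - D  [with G=8, L=4, D=43]  = -23
J = min(K, F) + 6  [with K=-23, F=4]  = -17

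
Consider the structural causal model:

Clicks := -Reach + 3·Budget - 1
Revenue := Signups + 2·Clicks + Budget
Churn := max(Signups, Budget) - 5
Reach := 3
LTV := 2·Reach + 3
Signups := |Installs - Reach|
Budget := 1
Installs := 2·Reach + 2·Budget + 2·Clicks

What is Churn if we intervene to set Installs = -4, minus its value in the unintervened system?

Under do(Installs=-4), the mechanism Installs := 2·Reach + 2·Budget + 2·Clicks is discarded; Installs is fixed at -4.
Signups = |Installs - Reach|  [with Installs=-4, Reach=3]  = 7
Churn = max(Signups, Budget) - 5  [with Signups=7, Budget=1]  = 2
Without intervention: Clicks = -Reach + 3·Budget - 1  [with Reach=3, Budget=1]  = -1; Installs = 2·Reach + 2·Budget + 2·Clicks  [with Reach=3, Budget=1, Clicks=-1]  = 6; Signups = |Installs - Reach|  [with Installs=6, Reach=3]  = 3; Churn = max(Signups, Budget) - 5  [with Signups=3, Budget=1]  = -2.
Change = 2 − (-2) = 4.

4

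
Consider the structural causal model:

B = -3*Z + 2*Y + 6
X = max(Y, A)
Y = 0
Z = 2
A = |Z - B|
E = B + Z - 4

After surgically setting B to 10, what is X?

8

The intervention breaks the incoming arrows to B: B = -3*Z + 2*Y + 6 no longer applies, and B = 10.
A = |Z - B|  [with Z=2, B=10]  = 8
X = max(Y, A)  [with Y=0, A=8]  = 8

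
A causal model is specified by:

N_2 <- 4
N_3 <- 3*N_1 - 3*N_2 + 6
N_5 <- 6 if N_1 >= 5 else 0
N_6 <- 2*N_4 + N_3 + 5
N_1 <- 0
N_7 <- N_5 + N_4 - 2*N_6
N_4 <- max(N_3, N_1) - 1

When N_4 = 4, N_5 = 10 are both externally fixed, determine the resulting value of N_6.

The joint intervention fixes N_4 = 4, N_5 = 10, removing each variable's own equation.
N_3 = 3*N_1 - 3*N_2 + 6  [with N_1=0, N_2=4]  = -6
N_6 = 2*N_4 + N_3 + 5  [with N_4=4, N_3=-6]  = 7

7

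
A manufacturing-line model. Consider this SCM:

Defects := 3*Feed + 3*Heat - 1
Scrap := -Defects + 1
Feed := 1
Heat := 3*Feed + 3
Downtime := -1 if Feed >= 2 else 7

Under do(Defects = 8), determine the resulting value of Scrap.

The intervention breaks the incoming arrows to Defects: Defects := 3*Feed + 3*Heat - 1 no longer applies, and Defects = 8.
Scrap = -Defects + 1  [with Defects=8]  = -7

-7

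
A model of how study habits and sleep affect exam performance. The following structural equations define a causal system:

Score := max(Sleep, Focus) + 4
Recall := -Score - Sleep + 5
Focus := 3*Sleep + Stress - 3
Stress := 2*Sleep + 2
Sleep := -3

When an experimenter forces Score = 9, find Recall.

Intervening sets Score = 9 and removes its equation (Score := max(Sleep, Focus) + 4).
Recall = -Score - Sleep + 5  [with Score=9, Sleep=-3]  = -1

-1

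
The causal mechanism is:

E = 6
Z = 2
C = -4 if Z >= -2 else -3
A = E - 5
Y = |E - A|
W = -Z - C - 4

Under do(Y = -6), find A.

The intervention breaks the incoming arrows to Y: Y = |E - A| no longer applies, and Y = -6.
Since A is not a descendant of the intervened variable, it is unaffected.
A = E - 5  [with E=6]  = 1

1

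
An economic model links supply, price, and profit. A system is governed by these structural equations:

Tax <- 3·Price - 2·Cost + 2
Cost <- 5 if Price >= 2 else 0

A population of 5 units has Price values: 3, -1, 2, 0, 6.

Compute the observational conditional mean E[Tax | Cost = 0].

E[Tax|Cost=0] averages over only the 2 units with Cost=0 (Price = -1, 0): Tax = -1, 2, mean 0.5.

0.5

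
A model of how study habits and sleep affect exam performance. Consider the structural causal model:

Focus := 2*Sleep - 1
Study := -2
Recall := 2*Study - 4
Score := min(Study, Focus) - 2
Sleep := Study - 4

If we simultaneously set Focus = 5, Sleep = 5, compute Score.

The joint intervention fixes Focus = 5, Sleep = 5, removing each variable's own equation.
Score = min(Study, Focus) - 2  [with Study=-2, Focus=5]  = -4

-4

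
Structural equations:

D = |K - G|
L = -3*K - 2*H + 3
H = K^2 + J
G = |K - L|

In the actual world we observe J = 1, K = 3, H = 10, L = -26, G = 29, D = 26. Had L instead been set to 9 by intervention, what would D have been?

Under do(L=9), the mechanism L = -3*K - 2*H + 3 is discarded; L is fixed at 9.
G = |K - L|  [with K=3, L=9]  = 6
D = |K - G|  [with K=3, G=6]  = 3

3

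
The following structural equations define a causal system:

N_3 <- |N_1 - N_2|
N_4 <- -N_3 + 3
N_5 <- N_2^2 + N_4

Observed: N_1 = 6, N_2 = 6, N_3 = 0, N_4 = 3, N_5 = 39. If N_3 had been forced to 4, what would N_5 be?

35

do(N_3=4) replaces the equation N_3 <- |N_1 - N_2| with the constant N_3 = 4.
N_4 = -N_3 + 3  [with N_3=4]  = -1
N_5 = N_2^2 + N_4  [with N_2=6, N_4=-1]  = 35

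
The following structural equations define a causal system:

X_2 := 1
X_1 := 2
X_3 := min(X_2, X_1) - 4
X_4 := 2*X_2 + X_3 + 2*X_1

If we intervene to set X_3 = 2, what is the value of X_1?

2

Under do(X_3=2), the mechanism X_3 := min(X_2, X_1) - 4 is discarded; X_3 is fixed at 2.
X_1 is not downstream of the intervention, so its value is determined by the original equations.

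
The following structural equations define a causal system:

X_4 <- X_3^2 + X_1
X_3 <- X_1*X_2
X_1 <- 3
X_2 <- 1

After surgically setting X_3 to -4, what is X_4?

19

The intervention breaks the incoming arrows to X_3: X_3 <- X_1*X_2 no longer applies, and X_3 = -4.
X_4 = X_3^2 + X_1  [with X_3=-4, X_1=3]  = 19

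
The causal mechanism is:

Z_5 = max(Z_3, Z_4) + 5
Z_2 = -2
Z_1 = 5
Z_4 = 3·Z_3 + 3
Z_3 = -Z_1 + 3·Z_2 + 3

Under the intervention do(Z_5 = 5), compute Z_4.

The intervention breaks the incoming arrows to Z_5: Z_5 = max(Z_3, Z_4) + 5 no longer applies, and Z_5 = 5.
Since Z_4 is not a descendant of the intervened variable, it is unaffected.
Z_3 = -Z_1 + 3·Z_2 + 3  [with Z_1=5, Z_2=-2]  = -8
Z_4 = 3·Z_3 + 3  [with Z_3=-8]  = -21

-21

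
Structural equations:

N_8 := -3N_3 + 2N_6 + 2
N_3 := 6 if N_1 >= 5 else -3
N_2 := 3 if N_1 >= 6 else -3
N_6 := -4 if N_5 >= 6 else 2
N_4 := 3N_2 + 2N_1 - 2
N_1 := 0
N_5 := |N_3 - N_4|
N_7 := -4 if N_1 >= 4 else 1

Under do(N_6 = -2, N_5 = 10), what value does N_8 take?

7

Under do(N_6 = -2, N_5 = 10), each intervened variable's structural equation is replaced by its fixed value.
N_3 = 6 if N_1 >= 5 else -3  [with N_1=0]  = -3
N_8 = -3N_3 + 2N_6 + 2  [with N_3=-3, N_6=-2]  = 7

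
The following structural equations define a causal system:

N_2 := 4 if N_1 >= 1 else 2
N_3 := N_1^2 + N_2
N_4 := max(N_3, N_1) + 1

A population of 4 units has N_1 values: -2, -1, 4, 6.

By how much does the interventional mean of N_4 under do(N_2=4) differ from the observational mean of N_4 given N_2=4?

-11.75

Under do(N_2=4), N_2's equation is replaced by N_2=4 for every unit. Per-unit N_4: 9, 6, 21, 41. Mean = 19.25.
E[N_4|N_2=4] averages over only the 2 units with N_2=4 (N_1 = 4, 6): N_4 = 21, 41, mean 31.
Difference = 19.25 − 31 = -11.75.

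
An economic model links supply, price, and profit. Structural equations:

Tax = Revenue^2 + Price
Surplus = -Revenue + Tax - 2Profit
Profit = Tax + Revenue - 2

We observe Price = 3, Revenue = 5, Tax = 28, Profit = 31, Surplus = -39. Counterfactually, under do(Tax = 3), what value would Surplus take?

do(Tax=3) replaces the equation Tax = Revenue^2 + Price with the constant Tax = 3.
Profit = Tax + Revenue - 2  [with Tax=3, Revenue=5]  = 6
Surplus = -Revenue + Tax - 2Profit  [with Revenue=5, Tax=3, Profit=6]  = -14

-14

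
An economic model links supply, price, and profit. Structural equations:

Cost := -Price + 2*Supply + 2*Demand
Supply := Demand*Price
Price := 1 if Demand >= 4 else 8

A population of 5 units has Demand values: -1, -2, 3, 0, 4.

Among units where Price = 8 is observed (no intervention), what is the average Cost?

Observing Price=8 restricts to units where Price's equation naturally yields 8: Demand ∈ {-1, -2, 3, 0}. In that subpopulation Cost = -26, -44, 46, -8, mean -8.

-8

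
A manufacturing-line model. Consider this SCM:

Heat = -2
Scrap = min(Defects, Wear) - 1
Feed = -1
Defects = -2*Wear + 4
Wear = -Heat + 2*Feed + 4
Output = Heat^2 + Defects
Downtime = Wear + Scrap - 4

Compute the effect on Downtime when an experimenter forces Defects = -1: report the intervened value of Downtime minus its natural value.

3

The intervention breaks the incoming arrows to Defects: Defects = -2*Wear + 4 no longer applies, and Defects = -1.
Wear = -Heat + 2*Feed + 4  [with Heat=-2, Feed=-1]  = 4
Scrap = min(Defects, Wear) - 1  [with Defects=-1, Wear=4]  = -2
Downtime = Wear + Scrap - 4  [with Wear=4, Scrap=-2]  = -2
Without intervention: Wear = -Heat + 2*Feed + 4  [with Heat=-2, Feed=-1]  = 4; Defects = -2*Wear + 4  [with Wear=4]  = -4; Scrap = min(Defects, Wear) - 1  [with Defects=-4, Wear=4]  = -5; Downtime = Wear + Scrap - 4  [with Wear=4, Scrap=-5]  = -5.
Change = -2 − (-5) = 3.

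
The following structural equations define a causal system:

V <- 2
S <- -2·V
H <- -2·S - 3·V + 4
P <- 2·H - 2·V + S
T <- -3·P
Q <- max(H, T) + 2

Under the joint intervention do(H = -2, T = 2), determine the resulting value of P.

The joint intervention fixes H = -2, T = 2, removing each variable's own equation.
S = -2·V  [with V=2]  = -4
P = 2·H - 2·V + S  [with H=-2, V=2, S=-4]  = -12

-12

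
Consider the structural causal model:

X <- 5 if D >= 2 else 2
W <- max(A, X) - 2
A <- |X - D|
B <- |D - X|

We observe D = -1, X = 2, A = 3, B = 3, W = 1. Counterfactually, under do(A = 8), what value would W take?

do(A=8) replaces the equation A <- |X - D| with the constant A = 8.
X = 5 if D >= 2 else 2  [with D=-1]  = 2
W = max(A, X) - 2  [with A=8, X=2]  = 6

6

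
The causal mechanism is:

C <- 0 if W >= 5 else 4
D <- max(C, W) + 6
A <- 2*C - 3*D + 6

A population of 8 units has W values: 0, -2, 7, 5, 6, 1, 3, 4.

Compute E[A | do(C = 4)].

-18.25

The intervention sets C=4 in all 8 units regardless of W. Recomputing A per unit gives -16, -16, -25, -19, -22, -16, -16, -16; average -18.25.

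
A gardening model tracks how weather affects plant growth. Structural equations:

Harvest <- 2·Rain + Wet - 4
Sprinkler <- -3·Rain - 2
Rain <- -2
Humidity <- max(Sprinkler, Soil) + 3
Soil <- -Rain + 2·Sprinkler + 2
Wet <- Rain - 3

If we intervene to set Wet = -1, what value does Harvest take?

-9

Under do(Wet=-1), the mechanism Wet <- Rain - 3 is discarded; Wet is fixed at -1.
Harvest = 2·Rain + Wet - 4  [with Rain=-2, Wet=-1]  = -9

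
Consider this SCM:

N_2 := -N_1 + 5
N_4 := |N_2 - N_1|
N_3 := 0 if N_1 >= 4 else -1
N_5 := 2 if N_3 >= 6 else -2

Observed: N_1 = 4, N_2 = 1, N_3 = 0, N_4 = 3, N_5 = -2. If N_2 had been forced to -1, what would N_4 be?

5

Under do(N_2=-1), the mechanism N_2 := -N_1 + 5 is discarded; N_2 is fixed at -1.
N_4 = |N_2 - N_1|  [with N_2=-1, N_1=4]  = 5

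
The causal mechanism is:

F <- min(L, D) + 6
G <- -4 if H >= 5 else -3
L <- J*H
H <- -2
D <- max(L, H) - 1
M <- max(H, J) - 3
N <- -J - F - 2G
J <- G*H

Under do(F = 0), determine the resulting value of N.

Intervening sets F = 0 and removes its equation (F <- min(L, D) + 6).
G = -4 if H >= 5 else -3  [with H=-2]  = -3
J = G*H  [with G=-3, H=-2]  = 6
N = -J - F - 2G  [with J=6, F=0, G=-3]  = 0

0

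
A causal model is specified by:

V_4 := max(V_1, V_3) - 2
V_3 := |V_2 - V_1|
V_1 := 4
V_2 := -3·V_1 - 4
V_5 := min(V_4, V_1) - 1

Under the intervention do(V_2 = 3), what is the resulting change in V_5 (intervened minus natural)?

-2

do(V_2=3) replaces the equation V_2 := -3·V_1 - 4 with the constant V_2 = 3.
V_3 = |V_2 - V_1|  [with V_2=3, V_1=4]  = 1
V_4 = max(V_1, V_3) - 2  [with V_1=4, V_3=1]  = 2
V_5 = min(V_4, V_1) - 1  [with V_4=2, V_1=4]  = 1
Without intervention: V_2 = -3·V_1 - 4  [with V_1=4]  = -16; V_3 = |V_2 - V_1|  [with V_2=-16, V_1=4]  = 20; V_4 = max(V_1, V_3) - 2  [with V_1=4, V_3=20]  = 18; V_5 = min(V_4, V_1) - 1  [with V_4=18, V_1=4]  = 3.
Change = 1 − 3 = -2.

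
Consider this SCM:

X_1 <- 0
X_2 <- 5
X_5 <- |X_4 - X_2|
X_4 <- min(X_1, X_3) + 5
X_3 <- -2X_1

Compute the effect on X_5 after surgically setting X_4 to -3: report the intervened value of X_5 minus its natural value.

8

Intervening sets X_4 = -3 and removes its equation (X_4 <- min(X_1, X_3) + 5).
X_5 = |X_4 - X_2|  [with X_4=-3, X_2=5]  = 8
Without intervention: X_3 = -2X_1  [with X_1=0]  = 0; X_4 = min(X_1, X_3) + 5  [with X_1=0, X_3=0]  = 5; X_5 = |X_4 - X_2|  [with X_4=5, X_2=5]  = 0.
Change = 8 − 0 = 8.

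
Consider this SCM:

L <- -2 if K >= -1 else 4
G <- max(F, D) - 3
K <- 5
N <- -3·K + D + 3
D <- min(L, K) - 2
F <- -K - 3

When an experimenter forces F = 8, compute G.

Under do(F=8), the mechanism F <- -K - 3 is discarded; F is fixed at 8.
L = -2 if K >= -1 else 4  [with K=5]  = -2
D = min(L, K) - 2  [with L=-2, K=5]  = -4
G = max(F, D) - 3  [with F=8, D=-4]  = 5

5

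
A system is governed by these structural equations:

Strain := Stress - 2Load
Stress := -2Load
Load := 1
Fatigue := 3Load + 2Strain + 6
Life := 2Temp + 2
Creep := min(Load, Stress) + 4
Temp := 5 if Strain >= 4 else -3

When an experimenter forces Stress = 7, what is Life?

Under do(Stress=7), the mechanism Stress := -2Load is discarded; Stress is fixed at 7.
Strain = Stress - 2Load  [with Stress=7, Load=1]  = 5
Temp = 5 if Strain >= 4 else -3  [with Strain=5]  = 5
Life = 2Temp + 2  [with Temp=5]  = 12

12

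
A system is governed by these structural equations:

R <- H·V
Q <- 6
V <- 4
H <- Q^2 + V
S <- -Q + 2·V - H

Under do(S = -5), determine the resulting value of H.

40

do(S=-5) replaces the equation S <- -Q + 2·V - H with the constant S = -5.
H is not downstream of the intervention, so its value is determined by the original equations.
H = Q^2 + V  [with Q=6, V=4]  = 40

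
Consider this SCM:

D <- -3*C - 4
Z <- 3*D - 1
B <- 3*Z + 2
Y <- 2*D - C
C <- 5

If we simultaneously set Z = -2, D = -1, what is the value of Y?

-7

The joint intervention fixes Z = -2, D = -1, removing each variable's own equation.
Y = 2*D - C  [with D=-1, C=5]  = -7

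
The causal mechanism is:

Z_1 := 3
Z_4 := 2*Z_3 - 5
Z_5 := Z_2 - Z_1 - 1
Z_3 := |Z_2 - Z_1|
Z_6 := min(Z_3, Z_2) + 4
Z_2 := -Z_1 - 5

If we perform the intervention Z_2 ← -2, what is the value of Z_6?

2

Under do(Z_2=-2), the mechanism Z_2 := -Z_1 - 5 is discarded; Z_2 is fixed at -2.
Z_3 = |Z_2 - Z_1|  [with Z_2=-2, Z_1=3]  = 5
Z_6 = min(Z_3, Z_2) + 4  [with Z_3=5, Z_2=-2]  = 2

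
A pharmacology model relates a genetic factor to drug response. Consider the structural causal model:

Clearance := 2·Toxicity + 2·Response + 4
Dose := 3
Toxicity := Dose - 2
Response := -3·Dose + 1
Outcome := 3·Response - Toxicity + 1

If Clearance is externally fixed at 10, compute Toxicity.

1

Under do(Clearance=10), the mechanism Clearance := 2·Toxicity + 2·Response + 4 is discarded; Clearance is fixed at 10.
Since Toxicity is not a descendant of the intervened variable, it is unaffected.
Toxicity = Dose - 2  [with Dose=3]  = 1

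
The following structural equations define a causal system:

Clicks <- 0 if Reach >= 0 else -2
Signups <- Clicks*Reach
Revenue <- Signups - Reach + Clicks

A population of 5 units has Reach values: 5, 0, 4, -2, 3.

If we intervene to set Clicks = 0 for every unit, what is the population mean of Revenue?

do(Clicks=0) breaks Clicks's dependence on Reach. With Clicks=0 fixed, Revenue across the units is -5, 0, -4, 2, -3, mean -2.

-2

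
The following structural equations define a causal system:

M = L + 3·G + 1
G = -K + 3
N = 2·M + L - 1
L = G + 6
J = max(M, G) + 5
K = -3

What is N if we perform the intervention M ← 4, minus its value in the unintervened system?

Under do(M=4), the mechanism M = L + 3·G + 1 is discarded; M is fixed at 4.
G = -K + 3  [with K=-3]  = 6
L = G + 6  [with G=6]  = 12
N = 2·M + L - 1  [with M=4, L=12]  = 19
Without intervention: G = -K + 3  [with K=-3]  = 6; L = G + 6  [with G=6]  = 12; M = L + 3·G + 1  [with L=12, G=6]  = 31; N = 2·M + L - 1  [with M=31, L=12]  = 73.
Change = 19 − 73 = -54.

-54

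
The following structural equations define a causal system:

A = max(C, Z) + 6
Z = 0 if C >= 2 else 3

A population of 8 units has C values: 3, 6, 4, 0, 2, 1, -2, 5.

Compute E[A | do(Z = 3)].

9.75

Under do(Z=3), Z's equation is replaced by Z=3 for every unit. Per-unit A: 9, 12, 10, 9, 9, 9, 9, 11. Mean = 9.75.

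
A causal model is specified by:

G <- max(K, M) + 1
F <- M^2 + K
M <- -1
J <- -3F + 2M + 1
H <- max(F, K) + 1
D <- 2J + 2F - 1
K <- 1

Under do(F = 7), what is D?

Under do(F=7), the mechanism F <- M^2 + K is discarded; F is fixed at 7.
J = -3F + 2M + 1  [with F=7, M=-1]  = -22
D = 2J + 2F - 1  [with J=-22, F=7]  = -31

-31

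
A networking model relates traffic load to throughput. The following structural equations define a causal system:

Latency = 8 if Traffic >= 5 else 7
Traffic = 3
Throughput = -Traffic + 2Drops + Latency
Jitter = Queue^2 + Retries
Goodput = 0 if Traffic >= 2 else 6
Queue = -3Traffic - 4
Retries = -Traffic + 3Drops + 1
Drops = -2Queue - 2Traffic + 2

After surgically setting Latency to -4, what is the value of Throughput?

37

Under do(Latency=-4), the mechanism Latency = 8 if Traffic >= 5 else 7 is discarded; Latency is fixed at -4.
Queue = -3Traffic - 4  [with Traffic=3]  = -13
Drops = -2Queue - 2Traffic + 2  [with Queue=-13, Traffic=3]  = 22
Throughput = -Traffic + 2Drops + Latency  [with Traffic=3, Drops=22, Latency=-4]  = 37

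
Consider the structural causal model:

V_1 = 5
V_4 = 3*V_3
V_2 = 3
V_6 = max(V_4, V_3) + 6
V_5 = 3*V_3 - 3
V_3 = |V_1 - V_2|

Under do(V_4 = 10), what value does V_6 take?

16

Under do(V_4=10), the mechanism V_4 = 3*V_3 is discarded; V_4 is fixed at 10.
V_3 = |V_1 - V_2|  [with V_1=5, V_2=3]  = 2
V_6 = max(V_4, V_3) + 6  [with V_4=10, V_3=2]  = 16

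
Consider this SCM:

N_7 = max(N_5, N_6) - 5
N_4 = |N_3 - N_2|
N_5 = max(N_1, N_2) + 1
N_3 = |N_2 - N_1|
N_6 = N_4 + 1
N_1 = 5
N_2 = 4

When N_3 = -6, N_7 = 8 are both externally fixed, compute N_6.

11

Under do(N_3 = -6, N_7 = 8), each intervened variable's structural equation is replaced by its fixed value.
N_4 = |N_3 - N_2|  [with N_3=-6, N_2=4]  = 10
N_6 = N_4 + 1  [with N_4=10]  = 11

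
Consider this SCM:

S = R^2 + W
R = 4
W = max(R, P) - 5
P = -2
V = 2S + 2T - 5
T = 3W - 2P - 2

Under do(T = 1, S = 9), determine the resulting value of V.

The joint intervention fixes T = 1, S = 9, removing each variable's own equation.
V = 2S + 2T - 5  [with S=9, T=1]  = 15

15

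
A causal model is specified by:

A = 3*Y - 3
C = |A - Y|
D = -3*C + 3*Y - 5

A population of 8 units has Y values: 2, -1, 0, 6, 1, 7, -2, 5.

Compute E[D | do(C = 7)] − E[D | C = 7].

The intervention sets C=7 in all 8 units regardless of Y. Recomputing D per unit gives -20, -29, -26, -8, -23, -5, -32, -11; average -19.25.
Conditioning on C=7 selects the 2 unit(s) with Y ∈ {-2, 5}. Their D values: -32, -11. Mean = -21.5.
Difference = -19.25 − (-21.5) = 2.25.

2.25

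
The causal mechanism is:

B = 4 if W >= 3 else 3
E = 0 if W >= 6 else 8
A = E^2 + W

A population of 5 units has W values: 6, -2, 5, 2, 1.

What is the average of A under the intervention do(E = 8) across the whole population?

66.4

The intervention sets E=8 in all 5 units regardless of W. Recomputing A per unit gives 70, 62, 69, 66, 65; average 66.4.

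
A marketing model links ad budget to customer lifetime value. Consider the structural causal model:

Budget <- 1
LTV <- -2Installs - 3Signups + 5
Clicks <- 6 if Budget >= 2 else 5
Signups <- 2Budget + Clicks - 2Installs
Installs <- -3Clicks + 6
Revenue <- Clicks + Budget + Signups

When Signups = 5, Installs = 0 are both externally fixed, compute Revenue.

11

The joint intervention fixes Signups = 5, Installs = 0, removing each variable's own equation.
Clicks = 6 if Budget >= 2 else 5  [with Budget=1]  = 5
Revenue = Clicks + Budget + Signups  [with Clicks=5, Budget=1, Signups=5]  = 11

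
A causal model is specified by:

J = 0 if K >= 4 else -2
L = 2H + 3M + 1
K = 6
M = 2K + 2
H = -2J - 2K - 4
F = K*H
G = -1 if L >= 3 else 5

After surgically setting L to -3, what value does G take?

Under do(L=-3), the mechanism L = 2H + 3M + 1 is discarded; L is fixed at -3.
G = -1 if L >= 3 else 5  [with L=-3]  = 5

5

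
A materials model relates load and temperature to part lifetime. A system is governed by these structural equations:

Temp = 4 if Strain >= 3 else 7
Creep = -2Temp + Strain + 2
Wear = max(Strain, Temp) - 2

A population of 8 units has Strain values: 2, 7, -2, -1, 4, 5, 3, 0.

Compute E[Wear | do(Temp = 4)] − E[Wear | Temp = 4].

-0.5

The intervention sets Temp=4 in all 8 units regardless of Strain. Recomputing Wear per unit gives 2, 5, 2, 2, 2, 3, 2, 2; average 2.5.
E[Wear|Temp=4] averages over only the 4 units with Temp=4 (Strain = 7, 4, 5, 3): Wear = 5, 2, 3, 2, mean 3.
Difference = 2.5 − 3 = -0.5.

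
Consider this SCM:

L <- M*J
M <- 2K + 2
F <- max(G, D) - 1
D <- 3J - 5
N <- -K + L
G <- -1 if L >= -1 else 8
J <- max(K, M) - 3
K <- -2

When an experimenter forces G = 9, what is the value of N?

12

Intervening sets G = 9 and removes its equation (G <- -1 if L >= -1 else 8).
No directed path runs from G to N, so N keeps its natural value.
M = 2K + 2  [with K=-2]  = -2
J = max(K, M) - 3  [with K=-2, M=-2]  = -5
L = M*J  [with M=-2, J=-5]  = 10
N = -K + L  [with K=-2, L=10]  = 12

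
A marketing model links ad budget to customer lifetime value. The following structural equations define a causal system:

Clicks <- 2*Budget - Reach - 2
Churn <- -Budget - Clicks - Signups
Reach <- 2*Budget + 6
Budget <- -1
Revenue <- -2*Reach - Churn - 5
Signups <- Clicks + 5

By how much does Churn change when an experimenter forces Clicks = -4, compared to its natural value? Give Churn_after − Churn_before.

do(Clicks=-4) replaces the equation Clicks <- 2*Budget - Reach - 2 with the constant Clicks = -4.
Signups = Clicks + 5  [with Clicks=-4]  = 1
Churn = -Budget - Clicks - Signups  [with Budget=-1, Clicks=-4, Signups=1]  = 4
Without intervention: Reach = 2*Budget + 6  [with Budget=-1]  = 4; Clicks = 2*Budget - Reach - 2  [with Budget=-1, Reach=4]  = -8; Signups = Clicks + 5  [with Clicks=-8]  = -3; Churn = -Budget - Clicks - Signups  [with Budget=-1, Clicks=-8, Signups=-3]  = 12.
Change = 4 − 12 = -8.

-8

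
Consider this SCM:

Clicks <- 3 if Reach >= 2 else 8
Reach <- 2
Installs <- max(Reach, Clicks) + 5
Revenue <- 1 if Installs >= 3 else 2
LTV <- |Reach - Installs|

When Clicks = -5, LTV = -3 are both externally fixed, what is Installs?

7

Under do(Clicks = -5, LTV = -3), each intervened variable's structural equation is replaced by its fixed value.
Installs = max(Reach, Clicks) + 5  [with Reach=2, Clicks=-5]  = 7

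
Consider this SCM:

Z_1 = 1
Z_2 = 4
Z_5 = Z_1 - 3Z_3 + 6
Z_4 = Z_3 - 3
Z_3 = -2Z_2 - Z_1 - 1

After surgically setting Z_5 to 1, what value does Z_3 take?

do(Z_5=1) replaces the equation Z_5 = Z_1 - 3Z_3 + 6 with the constant Z_5 = 1.
Z_3 is not downstream of the intervention, so its value is determined by the original equations.
Z_3 = -2Z_2 - Z_1 - 1  [with Z_2=4, Z_1=1]  = -10

-10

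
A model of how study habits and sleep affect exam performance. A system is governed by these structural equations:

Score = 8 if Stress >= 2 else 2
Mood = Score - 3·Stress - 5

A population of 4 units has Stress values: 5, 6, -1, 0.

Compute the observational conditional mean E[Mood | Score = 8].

-13.5

Observing Score=8 restricts to units where Score's equation naturally yields 8: Stress ∈ {5, 6}. In that subpopulation Mood = -12, -15, mean -13.5.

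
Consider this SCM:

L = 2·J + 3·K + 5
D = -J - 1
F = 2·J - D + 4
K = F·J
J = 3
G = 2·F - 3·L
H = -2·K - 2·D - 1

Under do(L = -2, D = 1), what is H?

The joint intervention fixes L = -2, D = 1, removing each variable's own equation.
F = 2·J - D + 4  [with J=3, D=1]  = 9
K = F·J  [with F=9, J=3]  = 27
H = -2·K - 2·D - 1  [with K=27, D=1]  = -57

-57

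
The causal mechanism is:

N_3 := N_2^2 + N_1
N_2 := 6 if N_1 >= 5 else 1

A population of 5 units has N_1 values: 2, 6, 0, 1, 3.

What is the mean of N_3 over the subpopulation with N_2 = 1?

2.5

Observing N_2=1 restricts to units where N_2's equation naturally yields 1: N_1 ∈ {2, 0, 1, 3}. In that subpopulation N_3 = 3, 1, 2, 4, mean 2.5.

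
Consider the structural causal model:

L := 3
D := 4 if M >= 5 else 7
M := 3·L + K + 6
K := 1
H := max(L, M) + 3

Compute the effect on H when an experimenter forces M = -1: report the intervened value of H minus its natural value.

-13

do(M=-1) replaces the equation M := 3·L + K + 6 with the constant M = -1.
H = max(L, M) + 3  [with L=3, M=-1]  = 6
Without intervention: M = 3·L + K + 6  [with L=3, K=1]  = 16; H = max(L, M) + 3  [with L=3, M=16]  = 19.
Change = 6 − 19 = -13.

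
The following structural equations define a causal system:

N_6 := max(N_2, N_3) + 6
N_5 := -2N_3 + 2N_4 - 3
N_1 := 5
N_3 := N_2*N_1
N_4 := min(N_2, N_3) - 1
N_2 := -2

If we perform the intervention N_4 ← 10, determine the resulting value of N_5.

Intervening sets N_4 = 10 and removes its equation (N_4 := min(N_2, N_3) - 1).
N_3 = N_2*N_1  [with N_2=-2, N_1=5]  = -10
N_5 = -2N_3 + 2N_4 - 3  [with N_3=-10, N_4=10]  = 37

37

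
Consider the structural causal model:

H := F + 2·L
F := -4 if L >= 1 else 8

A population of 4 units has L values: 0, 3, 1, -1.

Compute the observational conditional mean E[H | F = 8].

Observing F=8 restricts to units where F's equation naturally yields 8: L ∈ {0, -1}. In that subpopulation H = 8, 6, mean 7.

7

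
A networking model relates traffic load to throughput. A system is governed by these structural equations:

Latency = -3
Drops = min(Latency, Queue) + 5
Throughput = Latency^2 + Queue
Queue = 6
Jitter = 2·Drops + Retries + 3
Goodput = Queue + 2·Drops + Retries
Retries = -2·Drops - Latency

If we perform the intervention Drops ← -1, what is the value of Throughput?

The intervention breaks the incoming arrows to Drops: Drops = min(Latency, Queue) + 5 no longer applies, and Drops = -1.
No directed path runs from Drops to Throughput, so Throughput keeps its natural value.
Throughput = Latency^2 + Queue  [with Latency=-3, Queue=6]  = 15

15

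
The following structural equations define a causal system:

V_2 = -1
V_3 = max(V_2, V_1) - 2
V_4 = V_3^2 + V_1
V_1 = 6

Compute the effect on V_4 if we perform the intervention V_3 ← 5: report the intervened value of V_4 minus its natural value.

The intervention breaks the incoming arrows to V_3: V_3 = max(V_2, V_1) - 2 no longer applies, and V_3 = 5.
V_4 = V_3^2 + V_1  [with V_3=5, V_1=6]  = 31
Without intervention: V_3 = max(V_2, V_1) - 2  [with V_2=-1, V_1=6]  = 4; V_4 = V_3^2 + V_1  [with V_3=4, V_1=6]  = 22.
Change = 31 − 22 = 9.

9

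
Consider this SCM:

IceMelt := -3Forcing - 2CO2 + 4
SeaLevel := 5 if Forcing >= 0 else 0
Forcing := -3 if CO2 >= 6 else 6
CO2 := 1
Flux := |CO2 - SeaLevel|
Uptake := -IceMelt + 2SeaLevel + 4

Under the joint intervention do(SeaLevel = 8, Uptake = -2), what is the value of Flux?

Setting SeaLevel = 8, Uptake = -2 by intervention discards those variables' equations.
Flux = |CO2 - SeaLevel|  [with CO2=1, SeaLevel=8]  = 7

7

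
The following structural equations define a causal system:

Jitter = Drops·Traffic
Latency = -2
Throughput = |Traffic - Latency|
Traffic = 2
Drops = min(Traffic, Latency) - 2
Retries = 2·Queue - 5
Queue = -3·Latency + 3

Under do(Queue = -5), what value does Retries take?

-15

do(Queue=-5) replaces the equation Queue = -3·Latency + 3 with the constant Queue = -5.
Retries = 2·Queue - 5  [with Queue=-5]  = -15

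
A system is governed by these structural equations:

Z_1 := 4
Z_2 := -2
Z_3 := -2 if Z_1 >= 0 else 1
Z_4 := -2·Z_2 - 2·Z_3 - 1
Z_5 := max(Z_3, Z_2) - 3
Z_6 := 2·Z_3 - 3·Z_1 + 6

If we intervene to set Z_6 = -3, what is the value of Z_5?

do(Z_6=-3) replaces the equation Z_6 := 2·Z_3 - 3·Z_1 + 6 with the constant Z_6 = -3.
Since Z_5 is not a descendant of the intervened variable, it is unaffected.
Z_3 = -2 if Z_1 >= 0 else 1  [with Z_1=4]  = -2
Z_5 = max(Z_3, Z_2) - 3  [with Z_3=-2, Z_2=-2]  = -5

-5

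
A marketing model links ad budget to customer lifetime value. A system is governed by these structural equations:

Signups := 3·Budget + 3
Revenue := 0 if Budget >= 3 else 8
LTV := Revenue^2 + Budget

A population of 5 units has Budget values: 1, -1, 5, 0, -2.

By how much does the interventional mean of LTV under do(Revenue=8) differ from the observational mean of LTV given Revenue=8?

Under do(Revenue=8), Revenue's equation is replaced by Revenue=8 for every unit. Per-unit LTV: 65, 63, 69, 64, 62. Mean = 64.6.
Conditioning on Revenue=8 selects the 4 unit(s) with Budget ∈ {1, -1, 0, -2}. Their LTV values: 65, 63, 64, 62. Mean = 63.5.
Difference = 64.6 − 63.5 = 1.1.

1.1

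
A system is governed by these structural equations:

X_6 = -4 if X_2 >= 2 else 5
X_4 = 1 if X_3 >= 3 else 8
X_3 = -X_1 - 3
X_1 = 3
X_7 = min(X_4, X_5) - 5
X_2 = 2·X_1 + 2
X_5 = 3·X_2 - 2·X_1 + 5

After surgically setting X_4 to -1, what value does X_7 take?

-6

The intervention breaks the incoming arrows to X_4: X_4 = 1 if X_3 >= 3 else 8 no longer applies, and X_4 = -1.
X_2 = 2·X_1 + 2  [with X_1=3]  = 8
X_5 = 3·X_2 - 2·X_1 + 5  [with X_2=8, X_1=3]  = 23
X_7 = min(X_4, X_5) - 5  [with X_4=-1, X_5=23]  = -6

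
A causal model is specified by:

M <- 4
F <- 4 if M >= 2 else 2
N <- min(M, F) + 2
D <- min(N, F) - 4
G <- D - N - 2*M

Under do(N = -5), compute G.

do(N=-5) replaces the equation N <- min(M, F) + 2 with the constant N = -5.
F = 4 if M >= 2 else 2  [with M=4]  = 4
D = min(N, F) - 4  [with N=-5, F=4]  = -9
G = D - N - 2*M  [with D=-9, N=-5, M=4]  = -12

-12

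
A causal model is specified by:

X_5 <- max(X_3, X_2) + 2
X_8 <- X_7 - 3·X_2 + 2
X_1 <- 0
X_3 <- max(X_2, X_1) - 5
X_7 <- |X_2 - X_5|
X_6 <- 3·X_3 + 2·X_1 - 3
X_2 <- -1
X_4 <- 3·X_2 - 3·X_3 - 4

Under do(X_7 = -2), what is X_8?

3

do(X_7=-2) replaces the equation X_7 <- |X_2 - X_5| with the constant X_7 = -2.
X_8 = X_7 - 3·X_2 + 2  [with X_7=-2, X_2=-1]  = 3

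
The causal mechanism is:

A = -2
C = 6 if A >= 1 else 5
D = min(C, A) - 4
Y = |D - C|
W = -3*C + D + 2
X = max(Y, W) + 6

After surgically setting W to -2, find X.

The intervention breaks the incoming arrows to W: W = -3*C + D + 2 no longer applies, and W = -2.
C = 6 if A >= 1 else 5  [with A=-2]  = 5
D = min(C, A) - 4  [with C=5, A=-2]  = -6
Y = |D - C|  [with D=-6, C=5]  = 11
X = max(Y, W) + 6  [with Y=11, W=-2]  = 17

17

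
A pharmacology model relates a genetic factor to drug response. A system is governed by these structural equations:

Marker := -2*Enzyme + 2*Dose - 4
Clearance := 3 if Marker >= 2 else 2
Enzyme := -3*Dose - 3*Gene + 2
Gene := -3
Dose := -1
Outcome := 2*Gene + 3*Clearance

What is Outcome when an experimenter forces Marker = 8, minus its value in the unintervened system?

Under do(Marker=8), the mechanism Marker := -2*Enzyme + 2*Dose - 4 is discarded; Marker is fixed at 8.
Clearance = 3 if Marker >= 2 else 2  [with Marker=8]  = 3
Outcome = 2*Gene + 3*Clearance  [with Gene=-3, Clearance=3]  = 3
Without intervention: Enzyme = -3*Dose - 3*Gene + 2  [with Dose=-1, Gene=-3]  = 14; Marker = -2*Enzyme + 2*Dose - 4  [with Enzyme=14, Dose=-1]  = -34; Clearance = 3 if Marker >= 2 else 2  [with Marker=-34]  = 2; Outcome = 2*Gene + 3*Clearance  [with Gene=-3, Clearance=2]  = 0.
Change = 3 − 0 = 3.

3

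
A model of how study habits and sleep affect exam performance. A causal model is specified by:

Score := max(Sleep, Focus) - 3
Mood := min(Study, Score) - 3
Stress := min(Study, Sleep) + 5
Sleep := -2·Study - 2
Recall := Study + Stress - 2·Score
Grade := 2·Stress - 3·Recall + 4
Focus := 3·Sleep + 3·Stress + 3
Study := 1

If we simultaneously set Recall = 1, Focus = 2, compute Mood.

-4

Setting Recall = 1, Focus = 2 by intervention discards those variables' equations.
Sleep = -2·Study - 2  [with Study=1]  = -4
Score = max(Sleep, Focus) - 3  [with Sleep=-4, Focus=2]  = -1
Mood = min(Study, Score) - 3  [with Study=1, Score=-1]  = -4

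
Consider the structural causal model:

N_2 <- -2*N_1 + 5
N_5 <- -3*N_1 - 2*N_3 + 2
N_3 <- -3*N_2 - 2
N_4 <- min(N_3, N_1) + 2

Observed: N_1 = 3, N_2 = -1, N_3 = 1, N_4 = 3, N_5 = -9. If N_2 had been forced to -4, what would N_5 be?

do(N_2=-4) replaces the equation N_2 <- -2*N_1 + 5 with the constant N_2 = -4.
N_3 = -3*N_2 - 2  [with N_2=-4]  = 10
N_5 = -3*N_1 - 2*N_3 + 2  [with N_1=3, N_3=10]  = -27

-27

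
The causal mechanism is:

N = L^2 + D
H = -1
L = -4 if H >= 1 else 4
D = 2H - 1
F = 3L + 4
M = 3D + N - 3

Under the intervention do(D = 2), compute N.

18

do(D=2) replaces the equation D = 2H - 1 with the constant D = 2.
L = -4 if H >= 1 else 4  [with H=-1]  = 4
N = L^2 + D  [with L=4, D=2]  = 18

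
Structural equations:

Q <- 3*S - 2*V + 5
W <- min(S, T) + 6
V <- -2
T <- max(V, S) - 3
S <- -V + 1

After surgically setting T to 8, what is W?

Intervening sets T = 8 and removes its equation (T <- max(V, S) - 3).
S = -V + 1  [with V=-2]  = 3
W = min(S, T) + 6  [with S=3, T=8]  = 9

9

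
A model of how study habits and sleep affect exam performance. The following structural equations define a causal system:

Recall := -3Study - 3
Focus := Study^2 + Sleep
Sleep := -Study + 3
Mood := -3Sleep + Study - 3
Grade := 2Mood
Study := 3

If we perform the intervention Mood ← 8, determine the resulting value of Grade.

Under do(Mood=8), the mechanism Mood := -3Sleep + Study - 3 is discarded; Mood is fixed at 8.
Grade = 2Mood  [with Mood=8]  = 16

16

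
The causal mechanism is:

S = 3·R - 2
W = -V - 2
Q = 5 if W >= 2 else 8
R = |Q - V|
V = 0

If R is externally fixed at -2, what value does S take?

-8

Intervening sets R = -2 and removes its equation (R = |Q - V|).
S = 3·R - 2  [with R=-2]  = -8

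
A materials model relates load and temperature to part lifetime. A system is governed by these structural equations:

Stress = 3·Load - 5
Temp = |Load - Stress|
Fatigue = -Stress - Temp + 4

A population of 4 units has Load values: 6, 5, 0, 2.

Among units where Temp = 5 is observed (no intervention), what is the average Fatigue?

Observing Temp=5 restricts to units where Temp's equation naturally yields 5: Load ∈ {5, 0}. In that subpopulation Fatigue = -11, 4, mean -3.5.

-3.5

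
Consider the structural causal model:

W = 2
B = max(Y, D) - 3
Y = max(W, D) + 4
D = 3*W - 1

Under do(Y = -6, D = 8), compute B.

5

The joint intervention fixes Y = -6, D = 8, removing each variable's own equation.
B = max(Y, D) - 3  [with Y=-6, D=8]  = 5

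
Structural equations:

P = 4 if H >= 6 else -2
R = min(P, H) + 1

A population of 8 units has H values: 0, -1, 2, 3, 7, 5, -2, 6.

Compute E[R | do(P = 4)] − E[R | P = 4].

-2.25

The intervention sets P=4 in all 8 units regardless of H. Recomputing R per unit gives 1, 0, 3, 4, 5, 5, -1, 5; average 2.75.
Conditioning on P=4 selects the 2 unit(s) with H ∈ {7, 6}. Their R values: 5, 5. Mean = 5.
Difference = 2.75 − 5 = -2.25.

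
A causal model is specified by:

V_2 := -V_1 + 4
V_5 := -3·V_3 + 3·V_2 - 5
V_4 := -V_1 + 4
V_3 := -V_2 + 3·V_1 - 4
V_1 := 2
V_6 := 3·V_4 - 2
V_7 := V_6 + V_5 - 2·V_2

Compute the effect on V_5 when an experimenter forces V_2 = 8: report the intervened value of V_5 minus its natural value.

36

do(V_2=8) replaces the equation V_2 := -V_1 + 4 with the constant V_2 = 8.
V_3 = -V_2 + 3·V_1 - 4  [with V_2=8, V_1=2]  = -6
V_5 = -3·V_3 + 3·V_2 - 5  [with V_3=-6, V_2=8]  = 37
Without intervention: V_2 = -V_1 + 4  [with V_1=2]  = 2; V_3 = -V_2 + 3·V_1 - 4  [with V_2=2, V_1=2]  = 0; V_5 = -3·V_3 + 3·V_2 - 5  [with V_3=0, V_2=2]  = 1.
Change = 37 − 1 = 36.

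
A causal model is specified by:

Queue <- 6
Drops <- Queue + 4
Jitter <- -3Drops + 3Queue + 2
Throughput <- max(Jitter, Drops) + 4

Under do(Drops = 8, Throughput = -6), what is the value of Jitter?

-4

The joint intervention fixes Drops = 8, Throughput = -6, removing each variable's own equation.
Jitter = -3Drops + 3Queue + 2  [with Drops=8, Queue=6]  = -4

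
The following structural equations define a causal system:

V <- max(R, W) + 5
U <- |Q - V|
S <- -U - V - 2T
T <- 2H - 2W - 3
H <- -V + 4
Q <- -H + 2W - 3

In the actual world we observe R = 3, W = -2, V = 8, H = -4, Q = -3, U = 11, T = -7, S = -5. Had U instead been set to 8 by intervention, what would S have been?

Intervening sets U = 8 and removes its equation (U <- |Q - V|).
V = max(R, W) + 5  [with R=3, W=-2]  = 8
H = -V + 4  [with V=8]  = -4
T = 2H - 2W - 3  [with H=-4, W=-2]  = -7
S = -U - V - 2T  [with U=8, V=8, T=-7]  = -2

-2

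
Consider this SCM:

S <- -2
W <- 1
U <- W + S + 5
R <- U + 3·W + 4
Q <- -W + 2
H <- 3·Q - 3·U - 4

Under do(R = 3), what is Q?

1

Intervening sets R = 3 and removes its equation (R <- U + 3·W + 4).
No directed path runs from R to Q, so Q keeps its natural value.
Q = -W + 2  [with W=1]  = 1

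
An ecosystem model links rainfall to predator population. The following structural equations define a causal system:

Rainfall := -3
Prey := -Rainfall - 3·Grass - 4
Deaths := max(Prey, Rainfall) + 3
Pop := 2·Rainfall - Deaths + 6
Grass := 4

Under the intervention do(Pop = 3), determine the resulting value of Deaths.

The intervention breaks the incoming arrows to Pop: Pop := 2·Rainfall - Deaths + 6 no longer applies, and Pop = 3.
Since Deaths is not a descendant of the intervened variable, it is unaffected.
Prey = -Rainfall - 3·Grass - 4  [with Rainfall=-3, Grass=4]  = -13
Deaths = max(Prey, Rainfall) + 3  [with Prey=-13, Rainfall=-3]  = 0

0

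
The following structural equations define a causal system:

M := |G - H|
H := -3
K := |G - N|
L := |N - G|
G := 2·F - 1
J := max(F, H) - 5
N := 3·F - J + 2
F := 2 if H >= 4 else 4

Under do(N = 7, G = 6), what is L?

The joint intervention fixes N = 7, G = 6, removing each variable's own equation.
L = |N - G|  [with N=7, G=6]  = 1

1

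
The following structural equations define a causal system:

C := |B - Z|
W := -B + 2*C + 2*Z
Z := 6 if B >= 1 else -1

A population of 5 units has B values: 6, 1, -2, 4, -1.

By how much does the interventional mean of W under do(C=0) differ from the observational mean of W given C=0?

2.3

Every unit gets C=0 under the intervention. W values become 6, 11, 0, 8, -1; E[W|do(C=0)] = 4.8.
Observing C=0 restricts to units where C's equation naturally yields 0: B ∈ {6, -1}. In that subpopulation W = 6, -1, mean 2.5.
Difference = 4.8 − 2.5 = 2.3.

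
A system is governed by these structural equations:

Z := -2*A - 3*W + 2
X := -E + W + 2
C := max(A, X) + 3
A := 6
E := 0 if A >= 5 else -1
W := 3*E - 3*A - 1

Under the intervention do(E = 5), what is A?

6

Under do(E=5), the mechanism E := 0 if A >= 5 else -1 is discarded; E is fixed at 5.
A is not downstream of the intervention, so its value is determined by the original equations.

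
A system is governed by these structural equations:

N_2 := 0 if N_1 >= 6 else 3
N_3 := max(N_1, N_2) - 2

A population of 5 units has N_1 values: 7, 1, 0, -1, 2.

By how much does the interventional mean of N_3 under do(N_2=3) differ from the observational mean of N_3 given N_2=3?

The intervention sets N_2=3 in all 5 units regardless of N_1. Recomputing N_3 per unit gives 5, 1, 1, 1, 1; average 1.8.
E[N_3|N_2=3] averages over only the 4 units with N_2=3 (N_1 = 1, 0, -1, 2): N_3 = 1, 1, 1, 1, mean 1.
Difference = 1.8 − 1 = 0.8.

0.8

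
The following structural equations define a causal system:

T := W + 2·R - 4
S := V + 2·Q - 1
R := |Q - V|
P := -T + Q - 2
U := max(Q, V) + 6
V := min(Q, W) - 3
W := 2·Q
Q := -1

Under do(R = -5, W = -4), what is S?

Under do(R = -5, W = -4), each intervened variable's structural equation is replaced by its fixed value.
V = min(Q, W) - 3  [with Q=-1, W=-4]  = -7
S = V + 2·Q - 1  [with V=-7, Q=-1]  = -10

-10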